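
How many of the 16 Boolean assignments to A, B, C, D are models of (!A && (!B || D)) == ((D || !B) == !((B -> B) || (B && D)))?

Initial set: {((!A && (!B || D)) == ((D || !B) == !((B -> B) || (B && D))))}.
((!A && (!B || D)) == ((D || !B) == !((B -> B) || (B && D)))): β-rule — branch into (!A && (!B || D)), ((D || !B) == !((B -> B) || (B && D)))  //  !(!A && (!B || D)), !((D || !B) == !((B -> B) || (B && D))).
  branch 1 (add (!A && (!B || D)), ((D || !B) == !((B -> B) || (B && D)))):
    (!A && (!B || D)): α-rule — add !A, (!B || D).
    ((D || !B) == !((B -> B) || (B && D))): β-rule — branch into (D || !B), !((B -> B) || (B && D))  //  !(D || !B), !!((B -> B) || (B && D)).
      branch 1.1 (add (D || !B), !((B -> B) || (B && D))):
        !((B -> B) || (B && D)): α-rule — add !(B -> B), !(B && D).
        !(B -> B): α-rule — add B, !B.
        × closes — contains both B and !B.
      branch 1.2 (add !(D || !B), !!((B -> B) || (B && D))):
        !(D || !B): α-rule — add !D, !!B.
        (!B || D): β-rule — branch into !B  //  D.
          branch 1.2.1 (add !B):
            × closes — contains both B and !B.
          branch 1.2.2 (add D):
            × closes — contains both D and !D.
  branch 2 (add !(!A && (!B || D)), !((D || !B) == !((B -> B) || (B && D)))):
    !(!A && (!B || D)): β-rule — branch into !!A  //  !(!B || D).
      branch 2.1 (add !!A):
        !((D || !B) == !((B -> B) || (B && D))): β-rule — branch into (D || !B), !!((B -> B) || (B && D))  //  !(D || !B), !((B -> B) || (B && D)).
          branch 2.1.1 (add (D || !B), !!((B -> B) || (B && D))):
            (D || !B): β-rule — branch into D  //  !B.
              branch 2.1.1.1 (add D):
                !!((B -> B) || (B && D)): β-rule — branch into (B -> B)  //  (B && D).
                  branch 2.1.1.1.1 (add (B -> B)):
                    (B -> B): β-rule — branch into !B  //  B.
                      branch 2.1.1.1.1.1 (add !B):
                        ○ open, literals {A=T, B=F, D=T}.
                      branch 2.1.1.1.1.2 (add B):
                        ○ open, literals {A=T, B=T, D=T}.
                  branch 2.1.1.1.2 (add (B && D)):
                    (B && D): α-rule — add B, D.
                    ○ open, literals {A=T, B=T, D=T}.
              branch 2.1.1.2 (add !B):
                !!((B -> B) || (B && D)): β-rule — branch into (B -> B)  //  (B && D).
                  branch 2.1.1.2.1 (add (B -> B)):
                    (B -> B): β-rule — branch into !B  //  B.
                      branch 2.1.1.2.1.1 (add !B):
                        ○ open, literals {A=T, B=F}.
                      branch 2.1.1.2.1.2 (add B):
                        × closes — contains both B and !B.
                  branch 2.1.1.2.2 (add (B && D)):
                    (B && D): α-rule — add B, D.
                    × closes — contains both B and !B.
          branch 2.1.2 (add !(D || !B), !((B -> B) || (B && D))):
            !(D || !B): α-rule — add !D, !!B.
            !((B -> B) || (B && D)): α-rule — add !(B -> B), !(B && D).
            !(B -> B): α-rule — add B, !B.
            × closes — contains both B and !B.
      branch 2.2 (add !(!B || D)):
        !(!B || D): α-rule — add !!B, !D.
        !((D || !B) == !((B -> B) || (B && D))): β-rule — branch into (D || !B), !!((B -> B) || (B && D))  //  !(D || !B), !((B -> B) || (B && D)).
          branch 2.2.1 (add (D || !B), !!((B -> B) || (B && D))):
            (D || !B): β-rule — branch into D  //  !B.
              branch 2.2.1.1 (add D):
                × closes — contains both D and !D.
              branch 2.2.1.2 (add !B):
                × closes — contains both B and !B.
          branch 2.2.2 (add !(D || !B), !((B -> B) || (B && D))):
            !(D || !B): α-rule — add !D, !!B.
            !((B -> B) || (B && D)): α-rule — add !(B -> B), !(B && D).
            !(B -> B): α-rule — add B, !B.
            × closes — contains both B and !B.
9 branches closed, 4 open.
Each open branch fixes some atoms; the unmentioned ones are free. Counting distinct full assignments: branch {A=T, B=F, D=T} (C) contributes 2 new; branch {A=T, B=T, D=T} (C) contributes 2 new; branch {A=T, B=T, D=T} (C) contributes 0 new; branch {A=T, B=F} (C, D) contributes 2 new. Total: 6.

6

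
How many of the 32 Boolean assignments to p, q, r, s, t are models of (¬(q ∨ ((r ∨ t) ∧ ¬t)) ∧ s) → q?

Initial set: {((¬(q ∨ ((r ∨ t) ∧ ¬t)) ∧ s) → q)}.
((¬(q ∨ ((r ∨ t) ∧ ¬t)) ∧ s) → q): β-rule — branch into ¬(¬(q ∨ ((r ∨ t) ∧ ¬t)) ∧ s)  //  q.
  branch 1 (add ¬(¬(q ∨ ((r ∨ t) ∧ ¬t)) ∧ s)):
    ¬(¬(q ∨ ((r ∨ t) ∧ ¬t)) ∧ s): β-rule — branch into ¬¬(q ∨ ((r ∨ t) ∧ ¬t))  //  ¬s.
      branch 1.1 (add ¬¬(q ∨ ((r ∨ t) ∧ ¬t))):
        ¬¬(q ∨ ((r ∨ t) ∧ ¬t)): β-rule — branch into q  //  ((r ∨ t) ∧ ¬t).
          branch 1.1.1 (add q):
            ○ open, literals {q=true}.
          branch 1.1.2 (add ((r ∨ t) ∧ ¬t)):
            ((r ∨ t) ∧ ¬t): α-rule — add (r ∨ t), ¬t.
            (r ∨ t): β-rule — branch into r  //  t.
              branch 1.1.2.1 (add r):
                ○ open, literals {r=true, t=false}.
              branch 1.1.2.2 (add t):
                × closes — contains both t and ¬t.
      branch 1.2 (add ¬s):
        ○ open, literals {s=false}.
  branch 2 (add q):
    ○ open, literals {q=true}.
1 branch closed, 4 open.
Each open branch fixes some atoms; the unmentioned ones are free. Counting distinct full assignments: branch {q=true} (p, r, s, t) contributes 16 new; branch {r=true, t=false} (p, q, s) contributes 4 new; branch {s=false} (p, q, r, t) contributes 6 new; branch {q=true} (p, r, s, t) contributes 0 new. Total: 26.

26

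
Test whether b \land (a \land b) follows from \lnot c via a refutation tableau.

Initial set: {\lnot c; \lnot (b \land (a \land b))}.
\lnot (b \land (a \land b)): β-rule — branch into \lnot b  //  \lnot (a \land b).
  branch 1 (add \lnot b):
    ○ open, literals {b=false, c=false}.
  branch 2 (add \lnot (a \land b)):
    \lnot (a \land b): β-rule — branch into \lnot a  //  \lnot b.
      branch 2.1 (add \lnot a):
        ○ open, literals {a=false, c=false}.
      branch 2.2 (add \lnot b):
        ○ open, literals {b=false, c=false}.
0 branches closed, 3 open.
An open branch gives a countermodel: b=false, c=false (unmentioned atoms arbitrary); the premises hold there but the conclusion fails.

No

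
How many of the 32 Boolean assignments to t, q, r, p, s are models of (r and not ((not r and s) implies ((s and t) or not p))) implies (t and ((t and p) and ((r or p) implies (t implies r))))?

Initial set: {((r and not ((not r and s) implies ((s and t) or not p))) implies (t and ((t and p) and ((r or p) implies (t implies r)))))}.
((r and not ((not r and s) implies ((s and t) or not p))) implies (t and ((t and p) and ((r or p) implies (t implies r))))): β-rule — branch into not (r and not ((not r and s) implies ((s and t) or not p)))  //  (t and ((t and p) and ((r or p) implies (t implies r)))).
  branch 1 (add not (r and not ((not r and s) implies ((s and t) or not p)))):
    not (r and not ((not r and s) implies ((s and t) or not p))): β-rule — branch into not r  //  not not ((not r and s) implies ((s and t) or not p)).
      branch 1.1 (add not r):
        ○ open, literals {r=0}.
      branch 1.2 (add not not ((not r and s) implies ((s and t) or not p))):
        not not ((not r and s) implies ((s and t) or not p)): β-rule — branch into not (not r and s)  //  ((s and t) or not p).
          branch 1.2.1 (add not (not r and s)):
            not (not r and s): β-rule — branch into not not r  //  not s.
              branch 1.2.1.1 (add not not r):
                ○ open, literals {r=1}.
              branch 1.2.1.2 (add not s):
                ○ open, literals {s=0}.
          branch 1.2.2 (add ((s and t) or not p)):
            ((s and t) or not p): β-rule — branch into (s and t)  //  not p.
              branch 1.2.2.1 (add (s and t)):
                (s and t): α-rule — add s, t.
                ○ open, literals {s=1, t=1}.
              branch 1.2.2.2 (add not p):
                ○ open, literals {p=0}.
  branch 2 (add (t and ((t and p) and ((r or p) implies (t implies r))))):
    (t and ((t and p) and ((r or p) implies (t implies r)))): α-rule — add t, ((t and p) and ((r or p) implies (t implies r))).
    ((t and p) and ((r or p) implies (t implies r))): α-rule — add (t and p), ((r or p) implies (t implies r)).
    (t and p): α-rule — add t, p.
    ((r or p) implies (t implies r)): β-rule — branch into not (r or p)  //  (t implies r).
      branch 2.1 (add not (r or p)):
        not (r or p): α-rule — add not r, not p.
        × closes — contains both p and not p.
      branch 2.2 (add (t implies r)):
        (t implies r): β-rule — branch into not t  //  r.
          branch 2.2.1 (add not t):
            × closes — contains both t and not t.
          branch 2.2.2 (add r):
            ○ open, literals {p=1, r=1, t=1}.
2 branches closed, 6 open.
Each open branch fixes some atoms; the unmentioned ones are free. Counting distinct full assignments: branch {r=0} (t, q, p, s) contributes 16 new; branch {r=1} (t, q, p, s) contributes 16 new; branch {s=0} (t, q, r, p) contributes 0 new; branch {s=1, t=1} (q, r, p) contributes 0 new; branch {p=0} (t, q, r, s) contributes 0 new; branch {p=1, r=1, t=1} (q, s) contributes 0 new. Total: 32.

32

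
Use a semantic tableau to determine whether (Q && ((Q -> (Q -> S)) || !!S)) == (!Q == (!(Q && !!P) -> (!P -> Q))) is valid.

Not valid

Assume the negation and expand:
Initial set: {!((Q && ((Q -> (Q -> S)) || !!S)) == (!Q == (!(Q && !!P) -> (!P -> Q))))}.
!((Q && ((Q -> (Q -> S)) || !!S)) == (!Q == (!(Q && !!P) -> (!P -> Q)))): β-rule — branch into (Q && ((Q -> (Q -> S)) || !!S)), !(!Q == (!(Q && !!P) -> (!P -> Q)))  //  !(Q && ((Q -> (Q -> S)) || !!S)), (!Q == (!(Q && !!P) -> (!P -> Q))).
  branch 1 (add (Q && ((Q -> (Q -> S)) || !!S)), !(!Q == (!(Q && !!P) -> (!P -> Q)))):
    (Q && ((Q -> (Q -> S)) || !!S)): α-rule — add Q, ((Q -> (Q -> S)) || !!S).
    !(!Q == (!(Q && !!P) -> (!P -> Q))): β-rule — branch into !Q, !(!(Q && !!P) -> (!P -> Q))  //  !!Q, (!(Q && !!P) -> (!P -> Q)).
      branch 1.1 (add !Q, !(!(Q && !!P) -> (!P -> Q))):
        × closes — contains both Q and !Q.
      branch 1.2 (add !!Q, (!(Q && !!P) -> (!P -> Q))):
        ((Q -> (Q -> S)) || !!S): β-rule — branch into (Q -> (Q -> S))  //  !!S.
          branch 1.2.1 (add (Q -> (Q -> S))):
            (!(Q && !!P) -> (!P -> Q)): β-rule — branch into !!(Q && !!P)  //  (!P -> Q).
              branch 1.2.1.1 (add !!(Q && !!P)):
                !!(Q && !!P): α-rule — add Q, !!P.
                !!P: drop double negation, giving P.
                (Q -> (Q -> S)): β-rule — branch into !Q  //  (Q -> S).
                  branch 1.2.1.1.1 (add !Q):
                    × closes — contains both Q and !Q.
                  branch 1.2.1.1.2 (add (Q -> S)):
                    (Q -> S): β-rule — branch into !Q  //  S.
                      branch 1.2.1.1.2.1 (add !Q):
                        × closes — contains both Q and !Q.
                      branch 1.2.1.1.2.2 (add S):
                        ○ open, literals {P=1, Q=1, S=1}.
              branch 1.2.1.2 (add (!P -> Q)):
                (Q -> (Q -> S)): β-rule — branch into !Q  //  (Q -> S).
                  branch 1.2.1.2.1 (add !Q):
                    × closes — contains both Q and !Q.
                  branch 1.2.1.2.2 (add (Q -> S)):
                    (!P -> Q): β-rule — branch into !!P  //  Q.
                      branch 1.2.1.2.2.1 (add !!P):
                        (Q -> S): β-rule — branch into !Q  //  S.
                          branch 1.2.1.2.2.1.1 (add !Q):
                            × closes — contains both Q and !Q.
                          branch 1.2.1.2.2.1.2 (add S):
                            ○ open, literals {P=1, Q=1, S=1}.
                      branch 1.2.1.2.2.2 (add Q):
                        (Q -> S): β-rule — branch into !Q  //  S.
                          branch 1.2.1.2.2.2.1 (add !Q):
                            × closes — contains both Q and !Q.
                          branch 1.2.1.2.2.2.2 (add S):
                            ○ open, literals {Q=1, S=1}.
          branch 1.2.2 (add !!S):
            !!S: drop double negation, giving S.
            (!(Q && !!P) -> (!P -> Q)): β-rule — branch into !!(Q && !!P)  //  (!P -> Q).
              branch 1.2.2.1 (add !!(Q && !!P)):
                !!(Q && !!P): α-rule — add Q, !!P.
                !!P: drop double negation, giving P.
                ○ open, literals {P=1, Q=1, S=1}.
              branch 1.2.2.2 (add (!P -> Q)):
                (!P -> Q): β-rule — branch into !!P  //  Q.
                  branch 1.2.2.2.1 (add !!P):
                    ○ open, literals {P=1, Q=1, S=1}.
                  branch 1.2.2.2.2 (add Q):
                    ○ open, literals {Q=1, S=1}.
  branch 2 (add !(Q && ((Q -> (Q -> S)) || !!S)), (!Q == (!(Q && !!P) -> (!P -> Q)))):
    !(Q && ((Q -> (Q -> S)) || !!S)): β-rule — branch into !Q  //  !((Q -> (Q -> S)) || !!S).
      branch 2.1 (add !Q):
        (!Q == (!(Q && !!P) -> (!P -> Q))): β-rule — branch into !Q, (!(Q && !!P) -> (!P -> Q))  //  !!Q, !(!(Q && !!P) -> (!P -> Q)).
          branch 2.1.1 (add !Q, (!(Q && !!P) -> (!P -> Q))):
            (!(Q && !!P) -> (!P -> Q)): β-rule — branch into !!(Q && !!P)  //  (!P -> Q).
              branch 2.1.1.1 (add !!(Q && !!P)):
                !!(Q && !!P): α-rule — add Q, !!P.
                × closes — contains both Q and !Q.
              branch 2.1.1.2 (add (!P -> Q)):
                (!P -> Q): β-rule — branch into !!P  //  Q.
                  branch 2.1.1.2.1 (add !!P):
                    ○ open, literals {P=1, Q=0}.
                  branch 2.1.1.2.2 (add Q):
                    × closes — contains both Q and !Q.
          branch 2.1.2 (add !!Q, !(!(Q && !!P) -> (!P -> Q))):
            × closes — contains both Q and !Q.
      branch 2.2 (add !((Q -> (Q -> S)) || !!S)):
        !((Q -> (Q -> S)) || !!S): α-rule — add !(Q -> (Q -> S)), !!!S.
        !(Q -> (Q -> S)): α-rule — add Q, !(Q -> S).
        !!!S: drop double negation, giving !S.
        !(Q -> S): α-rule — add Q, !S.
        (!Q == (!(Q && !!P) -> (!P -> Q))): β-rule — branch into !Q, (!(Q && !!P) -> (!P -> Q))  //  !!Q, !(!(Q && !!P) -> (!P -> Q)).
          branch 2.2.1 (add !Q, (!(Q && !!P) -> (!P -> Q))):
            × closes — contains both Q and !Q.
          branch 2.2.2 (add !!Q, !(!(Q && !!P) -> (!P -> Q))):
            !(!(Q && !!P) -> (!P -> Q)): α-rule — add !(Q && !!P), !(!P -> Q).
            !(!P -> Q): α-rule — add !P, !Q.
            × closes — contains both Q and !Q.
11 branches closed, 7 open.
An open branch gives a countermodel: P=1, Q=1, S=1 (unmentioned atoms arbitrary); under it the original formula is false.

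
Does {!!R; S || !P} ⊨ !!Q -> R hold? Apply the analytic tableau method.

Initial set: {T !!R; T (S || !P); F (!!Q -> R)}.
T !!R: drop double negation, giving T R.
F (!!Q -> R): α-rule — add T !!Q, F R.
× closes — contains both R and !R.
All 1 branch closes.
Every branch closed, so the premises entail the conclusion.

Yes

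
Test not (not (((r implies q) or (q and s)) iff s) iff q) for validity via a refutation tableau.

Assume the negation and expand:
Initial set: {not not (not (((r implies q) or (q and s)) iff s) iff q)}.
not not (not (((r implies q) or (q and s)) iff s) iff q): β-rule — branch into not (((r implies q) or (q and s)) iff s), q  //  not not (((r implies q) or (q and s)) iff s), not q.
  branch 1 (add not (((r implies q) or (q and s)) iff s), q):
    not (((r implies q) or (q and s)) iff s): β-rule — branch into ((r implies q) or (q and s)), not s  //  not ((r implies q) or (q and s)), s.
      branch 1.1 (add ((r implies q) or (q and s)), not s):
        ((r implies q) or (q and s)): β-rule — branch into (r implies q)  //  (q and s).
          branch 1.1.1 (add (r implies q)):
            (r implies q): β-rule — branch into not r  //  q.
              branch 1.1.1.1 (add not r):
                ○ open, literals {q=T, r=F, s=F}.
              branch 1.1.1.2 (add q):
                ○ open, literals {q=T, s=F}.
          branch 1.1.2 (add (q and s)):
            (q and s): α-rule — add q, s.
            × closes — contains both s and not s.
      branch 1.2 (add not ((r implies q) or (q and s)), s):
        not ((r implies q) or (q and s)): α-rule — add not (r implies q), not (q and s).
        not (r implies q): α-rule — add r, not q.
        × closes — contains both q and not q.
  branch 2 (add not not (((r implies q) or (q and s)) iff s), not q):
    not not (((r implies q) or (q and s)) iff s): β-rule — branch into ((r implies q) or (q and s)), s  //  not ((r implies q) or (q and s)), not s.
      branch 2.1 (add ((r implies q) or (q and s)), s):
        ((r implies q) or (q and s)): β-rule — branch into (r implies q)  //  (q and s).
          branch 2.1.1 (add (r implies q)):
            (r implies q): β-rule — branch into not r  //  q.
              branch 2.1.1.1 (add not r):
                ○ open, literals {q=F, r=F, s=T}.
              branch 2.1.1.2 (add q):
                × closes — contains both q and not q.
          branch 2.1.2 (add (q and s)):
            (q and s): α-rule — add q, s.
            × closes — contains both q and not q.
      branch 2.2 (add not ((r implies q) or (q and s)), not s):
        not ((r implies q) or (q and s)): α-rule — add not (r implies q), not (q and s).
        not (r implies q): α-rule — add r, not q.
        not (q and s): β-rule — branch into not q  //  not s.
          branch 2.2.1 (add not q):
            ○ open, literals {q=F, r=T, s=F}.
          branch 2.2.2 (add not s):
            ○ open, literals {q=F, r=T, s=F}.
4 branches closed, 5 open.
An open branch gives a countermodel: q=T, r=F, s=F (unmentioned atoms arbitrary); under it the original formula is false.

Not valid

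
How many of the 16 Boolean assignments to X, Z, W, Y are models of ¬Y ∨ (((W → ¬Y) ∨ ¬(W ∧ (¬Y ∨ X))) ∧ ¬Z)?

Initial set: {(¬Y ∨ (((W → ¬Y) ∨ ¬(W ∧ (¬Y ∨ X))) ∧ ¬Z))}.
(¬Y ∨ (((W → ¬Y) ∨ ¬(W ∧ (¬Y ∨ X))) ∧ ¬Z)): β-rule — branch into ¬Y  //  (((W → ¬Y) ∨ ¬(W ∧ (¬Y ∨ X))) ∧ ¬Z).
  branch 1 (add ¬Y):
    ○ open, literals {Y=false}.
  branch 2 (add (((W → ¬Y) ∨ ¬(W ∧ (¬Y ∨ X))) ∧ ¬Z)):
    (((W → ¬Y) ∨ ¬(W ∧ (¬Y ∨ X))) ∧ ¬Z): α-rule — add ((W → ¬Y) ∨ ¬(W ∧ (¬Y ∨ X))), ¬Z.
    ((W → ¬Y) ∨ ¬(W ∧ (¬Y ∨ X))): β-rule — branch into (W → ¬Y)  //  ¬(W ∧ (¬Y ∨ X)).
      branch 2.1 (add (W → ¬Y)):
        (W → ¬Y): β-rule — branch into ¬W  //  ¬Y.
          branch 2.1.1 (add ¬W):
            ○ open, literals {W=false, Z=false}.
          branch 2.1.2 (add ¬Y):
            ○ open, literals {Y=false, Z=false}.
      branch 2.2 (add ¬(W ∧ (¬Y ∨ X))):
        ¬(W ∧ (¬Y ∨ X)): β-rule — branch into ¬W  //  ¬(¬Y ∨ X).
          branch 2.2.1 (add ¬W):
            ○ open, literals {W=false, Z=false}.
          branch 2.2.2 (add ¬(¬Y ∨ X)):
            ¬(¬Y ∨ X): α-rule — add ¬¬Y, ¬X.
            ○ open, literals {X=false, Y=true, Z=false}.
0 branches closed, 5 open.
Each open branch fixes some atoms; the unmentioned ones are free. Counting distinct full assignments: branch {Y=false} (X, Z, W) contributes 8 new; branch {W=false, Z=false} (X, Y) contributes 2 new; branch {Y=false, Z=false} (X, W) contributes 0 new; branch {W=false, Z=false} (X, Y) contributes 0 new; branch {X=false, Y=true, Z=false} (W) contributes 1 new. Total: 11.

11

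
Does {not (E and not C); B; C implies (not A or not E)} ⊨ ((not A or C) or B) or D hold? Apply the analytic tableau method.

Yes

Initial set: {not (E and not C); B; (C implies (not A or not E)); not (((not A or C) or B) or D)}.
not (((not A or C) or B) or D): α-rule — add not ((not A or C) or B), not D.
not ((not A or C) or B): α-rule — add not (not A or C), not B.
× closes — contains both B and not B.
All 1 branch closes.
Every branch closed, so the premises entail the conclusion.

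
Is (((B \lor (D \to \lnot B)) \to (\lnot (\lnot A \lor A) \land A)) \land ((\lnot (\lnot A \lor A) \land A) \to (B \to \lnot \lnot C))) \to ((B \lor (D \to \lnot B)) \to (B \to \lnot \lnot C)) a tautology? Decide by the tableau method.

Assume the negation and expand:
Initial set: {\lnot ((((B \lor (D \to \lnot B)) \to (\lnot (\lnot A \lor A) \land A)) \land ((\lnot (\lnot A \lor A) \land A) \to (B \to \lnot \lnot C))) \to ((B \lor (D \to \lnot B)) \to (B \to \lnot \lnot C)))}.
\lnot ((((B \lor (D \to \lnot B)) \to (\lnot (\lnot A \lor A) \land A)) \land ((\lnot (\lnot A \lor A) \land A) \to (B \to \lnot \lnot C))) \to ((B \lor (D \to \lnot B)) \to (B \to \lnot \lnot C))): α-rule — add (((B \lor (D \to \lnot B)) \to (\lnot (\lnot A \lor A) \land A)) \land ((\lnot (\lnot A \lor A) \land A) \to (B \to \lnot \lnot C))), \lnot ((B \lor (D \to \lnot B)) \to (B \to \lnot \lnot C)).
(((B \lor (D \to \lnot B)) \to (\lnot (\lnot A \lor A) \land A)) \land ((\lnot (\lnot A \lor A) \land A) \to (B \to \lnot \lnot C))): α-rule — add ((B \lor (D \to \lnot B)) \to (\lnot (\lnot A \lor A) \land A)), ((\lnot (\lnot A \lor A) \land A) \to (B \to \lnot \lnot C)).
\lnot ((B \lor (D \to \lnot B)) \to (B \to \lnot \lnot C)): α-rule — add (B \lor (D \to \lnot B)), \lnot (B \to \lnot \lnot C).
\lnot (B \to \lnot \lnot C): α-rule — add B, \lnot \lnot \lnot C.
\lnot \lnot \lnot C: drop double negation, giving \lnot C.
((B \lor (D \to \lnot B)) \to (\lnot (\lnot A \lor A) \land A)): β-rule — branch into \lnot (B \lor (D \to \lnot B))  //  (\lnot (\lnot A \lor A) \land A).
  branch 1 (add \lnot (B \lor (D \to \lnot B))):
    \lnot (B \lor (D \to \lnot B)): α-rule — add \lnot B, \lnot (D \to \lnot B).
    × closes — contains both B and \lnot B.
  branch 2 (add (\lnot (\lnot A \lor A) \land A)):
    (\lnot (\lnot A \lor A) \land A): α-rule — add \lnot (\lnot A \lor A), A.
    \lnot (\lnot A \lor A): α-rule — add \lnot \lnot A, \lnot A.
    × closes — contains both A and \lnot A.
All 2 branches close.
Every branch closed, so the negation is unsatisfiable and the formula is valid.

Valid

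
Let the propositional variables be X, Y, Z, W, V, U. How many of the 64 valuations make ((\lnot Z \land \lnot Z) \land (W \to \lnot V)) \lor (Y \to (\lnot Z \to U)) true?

62

Initial set: {(((\lnot Z \land \lnot Z) \land (W \to \lnot V)) \lor (Y \to (\lnot Z \to U)))}.
(((\lnot Z \land \lnot Z) \land (W \to \lnot V)) \lor (Y \to (\lnot Z \to U))): β-rule — branch into ((\lnot Z \land \lnot Z) \land (W \to \lnot V))  //  (Y \to (\lnot Z \to U)).
  branch 1 (add ((\lnot Z \land \lnot Z) \land (W \to \lnot V))):
    ((\lnot Z \land \lnot Z) \land (W \to \lnot V)): α-rule — add (\lnot Z \land \lnot Z), (W \to \lnot V).
    (\lnot Z \land \lnot Z): α-rule — add \lnot Z, \lnot Z.
    (W \to \lnot V): β-rule — branch into \lnot W  //  \lnot V.
      branch 1.1 (add \lnot W):
        ○ open, literals {W=F, Z=F}.
      branch 1.2 (add \lnot V):
        ○ open, literals {V=F, Z=F}.
  branch 2 (add (Y \to (\lnot Z \to U))):
    (Y \to (\lnot Z \to U)): β-rule — branch into \lnot Y  //  (\lnot Z \to U).
      branch 2.1 (add \lnot Y):
        ○ open, literals {Y=F}.
      branch 2.2 (add (\lnot Z \to U)):
        (\lnot Z \to U): β-rule — branch into \lnot \lnot Z  //  U.
          branch 2.2.1 (add \lnot \lnot Z):
            ○ open, literals {Z=T}.
          branch 2.2.2 (add U):
            ○ open, literals {U=T}.
0 branches closed, 5 open.
Each open branch fixes some atoms; the unmentioned ones are free. Counting distinct full assignments: branch {W=F, Z=F} (X, Y, V, U) contributes 16 new; branch {V=F, Z=F} (X, Y, W, U) contributes 8 new; branch {Y=F} (X, Z, W, V, U) contributes 20 new; branch {Z=T} (X, Y, W, V, U) contributes 16 new; branch {U=T} (X, Y, Z, W, V) contributes 2 new. Total: 62.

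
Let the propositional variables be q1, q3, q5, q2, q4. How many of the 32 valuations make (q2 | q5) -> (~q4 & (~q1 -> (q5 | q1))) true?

Initial set: {((q2 | q5) -> (~q4 & (~q1 -> (q5 | q1))))}.
((q2 | q5) -> (~q4 & (~q1 -> (q5 | q1)))): β-rule — branch into ~(q2 | q5)  //  (~q4 & (~q1 -> (q5 | q1))).
  branch 1 (add ~(q2 | q5)):
    ~(q2 | q5): α-rule — add ~q2, ~q5.
    ○ open, literals {q2=0, q5=0}.
  branch 2 (add (~q4 & (~q1 -> (q5 | q1)))):
    (~q4 & (~q1 -> (q5 | q1))): α-rule — add ~q4, (~q1 -> (q5 | q1)).
    (~q1 -> (q5 | q1)): β-rule — branch into ~~q1  //  (q5 | q1).
      branch 2.1 (add ~~q1):
        ○ open, literals {q1=1, q4=0}.
      branch 2.2 (add (q5 | q1)):
        (q5 | q1): β-rule — branch into q5  //  q1.
          branch 2.2.1 (add q5):
            ○ open, literals {q4=0, q5=1}.
          branch 2.2.2 (add q1):
            ○ open, literals {q1=1, q4=0}.
0 branches closed, 4 open.
Each open branch fixes some atoms; the unmentioned ones are free. Counting distinct full assignments: branch {q2=0, q5=0} (q1, q3, q4) contributes 8 new; branch {q1=1, q4=0} (q3, q5, q2) contributes 6 new; branch {q4=0, q5=1} (q1, q3, q2) contributes 4 new; branch {q1=1, q4=0} (q3, q5, q2) contributes 0 new. Total: 18.

18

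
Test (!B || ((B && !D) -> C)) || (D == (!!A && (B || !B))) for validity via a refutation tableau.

Not valid

Assume the negation and expand:
Initial set: {!((!B || ((B && !D) -> C)) || (D == (!!A && (B || !B))))}.
!((!B || ((B && !D) -> C)) || (D == (!!A && (B || !B)))): α-rule — add !(!B || ((B && !D) -> C)), !(D == (!!A && (B || !B))).
!(!B || ((B && !D) -> C)): α-rule — add !!B, !((B && !D) -> C).
!((B && !D) -> C): α-rule — add (B && !D), !C.
(B && !D): α-rule — add B, !D.
!(D == (!!A && (B || !B))): β-rule — branch into D, !(!!A && (B || !B))  //  !D, (!!A && (B || !B)).
  branch 1 (add D, !(!!A && (B || !B))):
    × closes — contains both D and !D.
  branch 2 (add !D, (!!A && (B || !B))):
    (!!A && (B || !B)): α-rule — add !!A, (B || !B).
    !!A: drop double negation, giving A.
    (B || !B): β-rule — branch into B  //  !B.
      branch 2.1 (add B):
        ○ open, literals {A=T, B=T, C=F, D=F}.
      branch 2.2 (add !B):
        × closes — contains both B and !B.
2 branches closed, 1 open.
An open branch gives a countermodel: A=T, B=T, C=F, D=F (unmentioned atoms arbitrary); under it the original formula is false.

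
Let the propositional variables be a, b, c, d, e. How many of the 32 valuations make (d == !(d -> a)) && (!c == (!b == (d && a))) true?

12

Initial set: {((d == !(d -> a)) && (!c == (!b == (d && a))))}.
((d == !(d -> a)) && (!c == (!b == (d && a)))): α-rule — add (d == !(d -> a)), (!c == (!b == (d && a))).
(d == !(d -> a)): β-rule — branch into d, !(d -> a)  //  !d, !!(d -> a).
  branch 1 (add d, !(d -> a)):
    !(d -> a): α-rule — add d, !a.
    (!c == (!b == (d && a))): β-rule — branch into !c, (!b == (d && a))  //  !!c, !(!b == (d && a)).
      branch 1.1 (add !c, (!b == (d && a))):
        (!b == (d && a)): β-rule — branch into !b, (d && a)  //  !!b, !(d && a).
          branch 1.1.1 (add !b, (d && a)):
            (d && a): α-rule — add d, a.
            × closes — contains both a and !a.
          branch 1.1.2 (add !!b, !(d && a)):
            !(d && a): β-rule — branch into !d  //  !a.
              branch 1.1.2.1 (add !d):
                × closes — contains both d and !d.
              branch 1.1.2.2 (add !a):
                ○ open, literals {a=F, b=T, c=F, d=T}.
      branch 1.2 (add !!c, !(!b == (d && a))):
        !(!b == (d && a)): β-rule — branch into !b, !(d && a)  //  !!b, (d && a).
          branch 1.2.1 (add !b, !(d && a)):
            !(d && a): β-rule — branch into !d  //  !a.
              branch 1.2.1.1 (add !d):
                × closes — contains both d and !d.
              branch 1.2.1.2 (add !a):
                ○ open, literals {a=F, b=F, c=T, d=T}.
          branch 1.2.2 (add !!b, (d && a)):
            (d && a): α-rule — add d, a.
            × closes — contains both a and !a.
  branch 2 (add !d, !!(d -> a)):
    (!c == (!b == (d && a))): β-rule — branch into !c, (!b == (d && a))  //  !!c, !(!b == (d && a)).
      branch 2.1 (add !c, (!b == (d && a))):
        !!(d -> a): β-rule — branch into !d  //  a.
          branch 2.1.1 (add !d):
            (!b == (d && a)): β-rule — branch into !b, (d && a)  //  !!b, !(d && a).
              branch 2.1.1.1 (add !b, (d && a)):
                (d && a): α-rule — add d, a.
                × closes — contains both d and !d.
              branch 2.1.1.2 (add !!b, !(d && a)):
                !(d && a): β-rule — branch into !d  //  !a.
                  branch 2.1.1.2.1 (add !d):
                    ○ open, literals {b=T, c=F, d=F}.
                  branch 2.1.1.2.2 (add !a):
                    ○ open, literals {a=F, b=T, c=F, d=F}.
          branch 2.1.2 (add a):
            (!b == (d && a)): β-rule — branch into !b, (d && a)  //  !!b, !(d && a).
              branch 2.1.2.1 (add !b, (d && a)):
                (d && a): α-rule — add d, a.
                × closes — contains both d and !d.
              branch 2.1.2.2 (add !!b, !(d && a)):
                !(d && a): β-rule — branch into !d  //  !a.
                  branch 2.1.2.2.1 (add !d):
                    ○ open, literals {a=T, b=T, c=F, d=F}.
                  branch 2.1.2.2.2 (add !a):
                    × closes — contains both a and !a.
      branch 2.2 (add !!c, !(!b == (d && a))):
        !!(d -> a): β-rule — branch into !d  //  a.
          branch 2.2.1 (add !d):
            !(!b == (d && a)): β-rule — branch into !b, !(d && a)  //  !!b, (d && a).
              branch 2.2.1.1 (add !b, !(d && a)):
                !(d && a): β-rule — branch into !d  //  !a.
                  branch 2.2.1.1.1 (add !d):
                    ○ open, literals {b=F, c=T, d=F}.
                  branch 2.2.1.1.2 (add !a):
                    ○ open, literals {a=F, b=F, c=T, d=F}.
              branch 2.2.1.2 (add !!b, (d && a)):
                (d && a): α-rule — add d, a.
                × closes — contains both d and !d.
          branch 2.2.2 (add a):
            !(!b == (d && a)): β-rule — branch into !b, !(d && a)  //  !!b, (d && a).
              branch 2.2.2.1 (add !b, !(d && a)):
                !(d && a): β-rule — branch into !d  //  !a.
                  branch 2.2.2.1.1 (add !d):
                    ○ open, literals {a=T, b=F, c=T, d=F}.
                  branch 2.2.2.1.2 (add !a):
                    × closes — contains both a and !a.
              branch 2.2.2.2 (add !!b, (d && a)):
                (d && a): α-rule — add d, a.
                × closes — contains both d and !d.
10 branches closed, 8 open.
Each open branch fixes some atoms; the unmentioned ones are free. Counting distinct full assignments: branch {a=F, b=T, c=F, d=T} (e) contributes 2 new; branch {a=F, b=F, c=T, d=T} (e) contributes 2 new; branch {b=T, c=F, d=F} (a, e) contributes 4 new; branch {a=F, b=T, c=F, d=F} (e) contributes 0 new; branch {a=T, b=T, c=F, d=F} (e) contributes 0 new; branch {b=F, c=T, d=F} (a, e) contributes 4 new; branch {a=F, b=F, c=T, d=F} (e) contributes 0 new; branch {a=T, b=F, c=T, d=F} (e) contributes 0 new. Total: 12.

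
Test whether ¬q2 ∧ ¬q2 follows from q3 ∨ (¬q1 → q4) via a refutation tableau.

No

Initial set: {T (q3 ∨ (¬q1 → q4)); F (¬q2 ∧ ¬q2)}.
T (q3 ∨ (¬q1 → q4)): β-rule — branch into T q3  //  T (¬q1 → q4).
  branch 1 (add T q3):
    F (¬q2 ∧ ¬q2): β-rule — branch into F ¬q2  //  F ¬q2.
      branch 1.1 (add F ¬q2):
        ○ open, literals {q2=T, q3=T}.
      branch 1.2 (add F ¬q2):
        ○ open, literals {q2=T, q3=T}.
  branch 2 (add T (¬q1 → q4)):
    F (¬q2 ∧ ¬q2): β-rule — branch into F ¬q2  //  F ¬q2.
      branch 2.1 (add F ¬q2):
        T (¬q1 → q4): β-rule — branch into F ¬q1  //  T q4.
          branch 2.1.1 (add F ¬q1):
            ○ open, literals {q1=T, q2=T}.
          branch 2.1.2 (add T q4):
            ○ open, literals {q2=T, q4=T}.
      branch 2.2 (add F ¬q2):
        T (¬q1 → q4): β-rule — branch into F ¬q1  //  T q4.
          branch 2.2.1 (add F ¬q1):
            ○ open, literals {q1=T, q2=T}.
          branch 2.2.2 (add T q4):
            ○ open, literals {q2=T, q4=T}.
0 branches closed, 6 open.
An open branch gives a countermodel: q2=T, q3=T (unmentioned atoms arbitrary); the premises hold there but the conclusion fails.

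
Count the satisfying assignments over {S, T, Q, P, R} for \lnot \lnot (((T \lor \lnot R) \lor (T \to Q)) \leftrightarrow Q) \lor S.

24

Initial set: {(\lnot \lnot (((T \lor \lnot R) \lor (T \to Q)) \leftrightarrow Q) \lor S)}.
(\lnot \lnot (((T \lor \lnot R) \lor (T \to Q)) \leftrightarrow Q) \lor S): β-rule — branch into \lnot \lnot (((T \lor \lnot R) \lor (T \to Q)) \leftrightarrow Q)  //  S.
  branch 1 (add \lnot \lnot (((T \lor \lnot R) \lor (T \to Q)) \leftrightarrow Q)):
    \lnot \lnot (((T \lor \lnot R) \lor (T \to Q)) \leftrightarrow Q): drop double negation, giving (((T \lor \lnot R) \lor (T \to Q)) \leftrightarrow Q).
    (((T \lor \lnot R) \lor (T \to Q)) \leftrightarrow Q): β-rule — branch into ((T \lor \lnot R) \lor (T \to Q)), Q  //  \lnot ((T \lor \lnot R) \lor (T \to Q)), \lnot Q.
      branch 1.1 (add ((T \lor \lnot R) \lor (T \to Q)), Q):
        ((T \lor \lnot R) \lor (T \to Q)): β-rule — branch into (T \lor \lnot R)  //  (T \to Q).
          branch 1.1.1 (add (T \lor \lnot R)):
            (T \lor \lnot R): β-rule — branch into T  //  \lnot R.
              branch 1.1.1.1 (add T):
                ○ open, literals {Q=T, T=T}.
              branch 1.1.1.2 (add \lnot R):
                ○ open, literals {Q=T, R=F}.
          branch 1.1.2 (add (T \to Q)):
            (T \to Q): β-rule — branch into \lnot T  //  Q.
              branch 1.1.2.1 (add \lnot T):
                ○ open, literals {Q=T, T=F}.
              branch 1.1.2.2 (add Q):
                ○ open, literals {Q=T}.
      branch 1.2 (add \lnot ((T \lor \lnot R) \lor (T \to Q)), \lnot Q):
        \lnot ((T \lor \lnot R) \lor (T \to Q)): α-rule — add \lnot (T \lor \lnot R), \lnot (T \to Q).
        \lnot (T \lor \lnot R): α-rule — add \lnot T, \lnot \lnot R.
        \lnot (T \to Q): α-rule — add T, \lnot Q.
        × closes — contains both T and \lnot T.
  branch 2 (add S):
    ○ open, literals {S=T}.
1 branch closed, 5 open.
Each open branch fixes some atoms; the unmentioned ones are free. Counting distinct full assignments: branch {Q=T, T=T} (S, P, R) contributes 8 new; branch {Q=T, R=F} (S, T, P) contributes 4 new; branch {Q=T, T=F} (S, P, R) contributes 4 new; branch {Q=T} (S, T, P, R) contributes 0 new; branch {S=T} (T, Q, P, R) contributes 8 new. Total: 24.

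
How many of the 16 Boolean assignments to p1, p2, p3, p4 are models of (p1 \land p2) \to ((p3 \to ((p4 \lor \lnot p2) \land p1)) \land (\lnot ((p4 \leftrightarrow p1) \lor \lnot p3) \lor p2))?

15

Initial set: {((p1 \land p2) \to ((p3 \to ((p4 \lor \lnot p2) \land p1)) \land (\lnot ((p4 \leftrightarrow p1) \lor \lnot p3) \lor p2)))}.
((p1 \land p2) \to ((p3 \to ((p4 \lor \lnot p2) \land p1)) \land (\lnot ((p4 \leftrightarrow p1) \lor \lnot p3) \lor p2))): β-rule — branch into \lnot (p1 \land p2)  //  ((p3 \to ((p4 \lor \lnot p2) \land p1)) \land (\lnot ((p4 \leftrightarrow p1) \lor \lnot p3) \lor p2)).
  branch 1 (add \lnot (p1 \land p2)):
    \lnot (p1 \land p2): β-rule — branch into \lnot p1  //  \lnot p2.
      branch 1.1 (add \lnot p1):
        ○ open, literals {p1=F}.
      branch 1.2 (add \lnot p2):
        ○ open, literals {p2=F}.
  branch 2 (add ((p3 \to ((p4 \lor \lnot p2) \land p1)) \land (\lnot ((p4 \leftrightarrow p1) \lor \lnot p3) \lor p2))):
    ((p3 \to ((p4 \lor \lnot p2) \land p1)) \land (\lnot ((p4 \leftrightarrow p1) \lor \lnot p3) \lor p2)): α-rule — add (p3 \to ((p4 \lor \lnot p2) \land p1)), (\lnot ((p4 \leftrightarrow p1) \lor \lnot p3) \lor p2).
    (p3 \to ((p4 \lor \lnot p2) \land p1)): β-rule — branch into \lnot p3  //  ((p4 \lor \lnot p2) \land p1).
      branch 2.1 (add \lnot p3):
        (\lnot ((p4 \leftrightarrow p1) \lor \lnot p3) \lor p2): β-rule — branch into \lnot ((p4 \leftrightarrow p1) \lor \lnot p3)  //  p2.
          branch 2.1.1 (add \lnot ((p4 \leftrightarrow p1) \lor \lnot p3)):
            \lnot ((p4 \leftrightarrow p1) \lor \lnot p3): α-rule — add \lnot (p4 \leftrightarrow p1), \lnot \lnot p3.
            × closes — contains both p3 and \lnot p3.
          branch 2.1.2 (add p2):
            ○ open, literals {p2=T, p3=F}.
      branch 2.2 (add ((p4 \lor \lnot p2) \land p1)):
        ((p4 \lor \lnot p2) \land p1): α-rule — add (p4 \lor \lnot p2), p1.
        (\lnot ((p4 \leftrightarrow p1) \lor \lnot p3) \lor p2): β-rule — branch into \lnot ((p4 \leftrightarrow p1) \lor \lnot p3)  //  p2.
          branch 2.2.1 (add \lnot ((p4 \leftrightarrow p1) \lor \lnot p3)):
            \lnot ((p4 \leftrightarrow p1) \lor \lnot p3): α-rule — add \lnot (p4 \leftrightarrow p1), \lnot \lnot p3.
            (p4 \lor \lnot p2): β-rule — branch into p4  //  \lnot p2.
              branch 2.2.1.1 (add p4):
                \lnot (p4 \leftrightarrow p1): β-rule — branch into p4, \lnot p1  //  \lnot p4, p1.
                  branch 2.2.1.1.1 (add p4, \lnot p1):
                    × closes — contains both p1 and \lnot p1.
                  branch 2.2.1.1.2 (add \lnot p4, p1):
                    × closes — contains both p4 and \lnot p4.
              branch 2.2.1.2 (add \lnot p2):
                \lnot (p4 \leftrightarrow p1): β-rule — branch into p4, \lnot p1  //  \lnot p4, p1.
                  branch 2.2.1.2.1 (add p4, \lnot p1):
                    × closes — contains both p1 and \lnot p1.
                  branch 2.2.1.2.2 (add \lnot p4, p1):
                    ○ open, literals {p1=T, p2=F, p3=T, p4=F}.
          branch 2.2.2 (add p2):
            (p4 \lor \lnot p2): β-rule — branch into p4  //  \lnot p2.
              branch 2.2.2.1 (add p4):
                ○ open, literals {p1=T, p2=T, p4=T}.
              branch 2.2.2.2 (add \lnot p2):
                × closes — contains both p2 and \lnot p2.
5 branches closed, 5 open.
Each open branch fixes some atoms; the unmentioned ones are free. Counting distinct full assignments: branch {p1=F} (p2, p3, p4) contributes 8 new; branch {p2=F} (p1, p3, p4) contributes 4 new; branch {p2=T, p3=F} (p1, p4) contributes 2 new; branch {p1=T, p2=F, p3=T, p4=F} (none free) contributes 0 new; branch {p1=T, p2=T, p4=T} (p3) contributes 1 new. Total: 15.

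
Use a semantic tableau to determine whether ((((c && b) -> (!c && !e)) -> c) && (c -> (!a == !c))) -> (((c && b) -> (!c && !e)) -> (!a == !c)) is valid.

Valid

Assume the negation and expand:
Initial set: {!(((((c && b) -> (!c && !e)) -> c) && (c -> (!a == !c))) -> (((c && b) -> (!c && !e)) -> (!a == !c)))}.
!(((((c && b) -> (!c && !e)) -> c) && (c -> (!a == !c))) -> (((c && b) -> (!c && !e)) -> (!a == !c))): α-rule — add ((((c && b) -> (!c && !e)) -> c) && (c -> (!a == !c))), !(((c && b) -> (!c && !e)) -> (!a == !c)).
((((c && b) -> (!c && !e)) -> c) && (c -> (!a == !c))): α-rule — add (((c && b) -> (!c && !e)) -> c), (c -> (!a == !c)).
!(((c && b) -> (!c && !e)) -> (!a == !c)): α-rule — add ((c && b) -> (!c && !e)), !(!a == !c).
(((c && b) -> (!c && !e)) -> c): β-rule — branch into !((c && b) -> (!c && !e))  //  c.
  branch 1 (add !((c && b) -> (!c && !e))):
    !((c && b) -> (!c && !e)): α-rule — add (c && b), !(!c && !e).
    (c && b): α-rule — add c, b.
    (c -> (!a == !c)): β-rule — branch into !c  //  (!a == !c).
      branch 1.1 (add !c):
        × closes — contains both c and !c.
      branch 1.2 (add (!a == !c)):
        ((c && b) -> (!c && !e)): β-rule — branch into !(c && b)  //  (!c && !e).
          branch 1.2.1 (add !(c && b)):
            !(!a == !c): β-rule — branch into !a, !!c  //  !!a, !c.
              branch 1.2.1.1 (add !a, !!c):
                !(!c && !e): β-rule — branch into !!c  //  !!e.
                  branch 1.2.1.1.1 (add !!c):
                    (!a == !c): β-rule — branch into !a, !c  //  !!a, !!c.
                      branch 1.2.1.1.1.1 (add !a, !c):
                        × closes — contains both c and !c.
                      branch 1.2.1.1.1.2 (add !!a, !!c):
                        × closes — contains both a and !a.
                  branch 1.2.1.1.2 (add !!e):
                    (!a == !c): β-rule — branch into !a, !c  //  !!a, !!c.
                      branch 1.2.1.1.2.1 (add !a, !c):
                        × closes — contains both c and !c.
                      branch 1.2.1.1.2.2 (add !!a, !!c):
                        × closes — contains both a and !a.
              branch 1.2.1.2 (add !!a, !c):
                × closes — contains both c and !c.
          branch 1.2.2 (add (!c && !e)):
            (!c && !e): α-rule — add !c, !e.
            × closes — contains both c and !c.
  branch 2 (add c):
    (c -> (!a == !c)): β-rule — branch into !c  //  (!a == !c).
      branch 2.1 (add !c):
        × closes — contains both c and !c.
      branch 2.2 (add (!a == !c)):
        ((c && b) -> (!c && !e)): β-rule — branch into !(c && b)  //  (!c && !e).
          branch 2.2.1 (add !(c && b)):
            !(!a == !c): β-rule — branch into !a, !!c  //  !!a, !c.
              branch 2.2.1.1 (add !a, !!c):
                (!a == !c): β-rule — branch into !a, !c  //  !!a, !!c.
                  branch 2.2.1.1.1 (add !a, !c):
                    × closes — contains both c and !c.
                  branch 2.2.1.1.2 (add !!a, !!c):
                    × closes — contains both a and !a.
              branch 2.2.1.2 (add !!a, !c):
                × closes — contains both c and !c.
          branch 2.2.2 (add (!c && !e)):
            (!c && !e): α-rule — add !c, !e.
            × closes — contains both c and !c.
All 12 branches close.
Every branch closed, so the negation is unsatisfiable and the formula is valid.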